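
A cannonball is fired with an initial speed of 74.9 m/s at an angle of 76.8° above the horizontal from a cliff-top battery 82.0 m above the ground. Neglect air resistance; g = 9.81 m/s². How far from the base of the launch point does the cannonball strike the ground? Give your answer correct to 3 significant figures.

Components: v_x = 74.9 cos 76.8° = 17.10 m/s, v_y = 74.9 sin 76.8° = 72.92 m/s.
Vertical: 0 = 82.0 + 72.92 t − ½(9.81) t² ⇒ 4.905 t² − 72.92 t − 82.0 = 0.
t = [72.92 + √(5317 + 1609)] / 9.810 = 15.92 s.
Horizontal: R = v_x · t = 17.10 × 15.92 = 272 m.

272 m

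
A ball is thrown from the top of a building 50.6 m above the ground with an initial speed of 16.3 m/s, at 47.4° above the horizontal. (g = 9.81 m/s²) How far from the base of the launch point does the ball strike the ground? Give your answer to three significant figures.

51.4 m

Components: v_x = 16.3 cos 47.4° = 11.03 m/s, v_y = 16.3 sin 47.4° = 12.00 m/s.
Vertical: 0 = 50.6 + 12.00 t − ½(9.81) t² ⇒ 4.905 t² − 12.00 t − 50.6 = 0.
t = [12.00 + √(144.0 + 992.8)] / 9.810 = 4.660 s.
Horizontal: R = v_x · t = 11.03 × 4.660 = 51.4 m.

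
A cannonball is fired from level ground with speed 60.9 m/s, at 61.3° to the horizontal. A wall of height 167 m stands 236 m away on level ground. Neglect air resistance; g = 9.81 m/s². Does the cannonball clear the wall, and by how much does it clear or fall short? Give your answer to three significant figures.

No — it falls 55.3 m short of clearing the wall.

v_x = 60.9 cos 61.3° = 29.25 m/s; v_y0 = 60.9 sin 61.3° = 53.42 m/s.
Time to reach the wall: t = 236 / 29.25 = 8.068 s.
Height at that point: y = 53.42×8.068 − 4.905×8.068² = 111.7 m.
That is 167 − 111.7 = 55.3 m below the top of the wall, so the cannonball does not clear it.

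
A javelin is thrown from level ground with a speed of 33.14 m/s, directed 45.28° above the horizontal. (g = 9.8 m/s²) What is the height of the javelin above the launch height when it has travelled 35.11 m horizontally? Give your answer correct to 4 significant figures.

v_x = 33.14 cos 45.28° = 23.319 m/s, v_y0 = 33.14 sin 45.28° = 23.548 m/s.
Time to reach x = 35.11 m: t = x / v_x = 35.11 / 23.319 = 1.5056 s.
y = v_y0 t − ½ g t² = 23.548×1.5056 − 4.900×1.5056² = 24.35 m.

24.35 m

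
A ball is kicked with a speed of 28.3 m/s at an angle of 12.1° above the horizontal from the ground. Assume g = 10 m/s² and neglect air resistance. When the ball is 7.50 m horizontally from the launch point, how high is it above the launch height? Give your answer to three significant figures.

1.24 m

v_x = 28.3 cos 12.1° = 27.67 m/s, v_y0 = 28.3 sin 12.1° = 5.932 m/s.
Time to reach x = 7.50 m: t = x / v_x = 7.50 / 27.67 = 0.2711 s.
y = v_y0 t − ½ g t² = 5.932×0.2711 − 5.000×0.2711² = 1.24 m.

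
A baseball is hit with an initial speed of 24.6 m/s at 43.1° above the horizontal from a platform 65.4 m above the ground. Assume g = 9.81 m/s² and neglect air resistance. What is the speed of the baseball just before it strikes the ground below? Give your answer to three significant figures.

43.5 m/s

v_x = 24.6 cos 43.1° = 17.96 m/s is unchanged throughout.
For the vertical component, v_y² = v_y0² + 2 g h = (16.81)² + 2×9.81×65.4 = 1566, so |v_y| = 39.57 m/s.
Impact speed = √(v_x² + v_y²) = √(322.6 + 1566) = 43.5 m/s.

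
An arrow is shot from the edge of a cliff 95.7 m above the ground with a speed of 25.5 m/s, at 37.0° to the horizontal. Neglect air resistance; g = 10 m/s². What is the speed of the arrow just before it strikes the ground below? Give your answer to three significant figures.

v_x = 25.5 cos 37.0° = 20.37 m/s is unchanged throughout.
For the vertical component, v_y² = v_y0² + 2 g h = (15.35)² + 2×10×95.7 = 2150, so |v_y| = 46.37 m/s.
Impact speed = √(v_x² + v_y²) = √(414.9 + 2150) = 50.6 m/s.

50.6 m/s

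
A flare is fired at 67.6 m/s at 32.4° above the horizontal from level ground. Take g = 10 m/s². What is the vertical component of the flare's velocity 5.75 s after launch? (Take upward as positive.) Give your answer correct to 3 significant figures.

Initial vertical component: v_y0 = 67.6 sin 32.4° = 36.22 m/s.
v_y(t) = v_y0 − g t = 36.22 − 10 × 5.75 = -21.3 m/s.

-21.3 m/s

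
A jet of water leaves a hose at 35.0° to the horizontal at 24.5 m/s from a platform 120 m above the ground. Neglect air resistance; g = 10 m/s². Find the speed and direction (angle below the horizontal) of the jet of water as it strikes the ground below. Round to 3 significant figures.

v_x = 24.5 cos 35.0° = 20.07 m/s (constant).
|v_y| at impact = √((14.05)² + 2×10×120) = 50.96 m/s.
Speed = √(20.07² + 50.96²) = 54.8 m/s; angle = arctan(50.96/20.07) = 68.5° below horizontal.

54.8 m/s at 68.5° below the horizontal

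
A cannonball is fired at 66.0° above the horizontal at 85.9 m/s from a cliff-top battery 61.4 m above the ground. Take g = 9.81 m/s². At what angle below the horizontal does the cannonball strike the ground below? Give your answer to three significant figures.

67.8°

v_x = 85.9 cos 66.0° = 34.94 m/s.
At impact |v_y| = √(v_y0² + 2 g h) = √(78.47² + 2×9.81×61.4) = 85.80 m/s.
Angle below horizontal = arctan(|v_y| / v_x) = arctan(85.80 / 34.94) = 67.8°.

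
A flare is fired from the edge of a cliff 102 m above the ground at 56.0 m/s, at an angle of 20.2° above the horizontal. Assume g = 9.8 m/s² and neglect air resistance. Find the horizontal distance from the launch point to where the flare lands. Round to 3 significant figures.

365 m

Components: v_x = 56.0 cos 20.2° = 52.56 m/s, v_y = 56.0 sin 20.2° = 19.34 m/s.
Vertical: 0 = 102 + 19.34 t − ½(9.8) t² ⇒ 4.900 t² − 19.34 t − 102 = 0.
t = [19.34 + √(374.0 + 1999)] / 9.800 = 6.944 s.
Horizontal: R = v_x · t = 52.56 × 6.944 = 365 m.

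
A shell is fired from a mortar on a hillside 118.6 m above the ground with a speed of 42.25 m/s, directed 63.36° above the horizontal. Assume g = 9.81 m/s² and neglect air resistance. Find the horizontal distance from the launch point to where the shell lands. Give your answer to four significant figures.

Components: v_x = 42.25 cos 63.36° = 18.944 m/s, v_y = 42.25 sin 63.36° = 37.765 m/s.
Vertical: 0 = 118.6 + 37.765 t − ½(9.81) t² ⇒ 4.905 t² − 37.765 t − 118.6 = 0.
t = [37.765 + √(1426.2 + 2326.9)] / 9.810 = 10.095 s.
Horizontal: R = v_x · t = 18.944 × 10.095 = 191.2 m.

191.2 m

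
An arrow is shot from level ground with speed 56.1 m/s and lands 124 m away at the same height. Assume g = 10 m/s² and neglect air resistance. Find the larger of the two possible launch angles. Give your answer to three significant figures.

78.4°

Level-ground range: R = v₀² sin(2θ)/g ⇒ sin 2θ = R g / v₀² = 124×10/56.1² = 0.3940.
2θ = arcsin(0.3940) = 23.20° or 180° − 23.20° = 156.80°.
So θ = 11.6° or θ = 78.4°.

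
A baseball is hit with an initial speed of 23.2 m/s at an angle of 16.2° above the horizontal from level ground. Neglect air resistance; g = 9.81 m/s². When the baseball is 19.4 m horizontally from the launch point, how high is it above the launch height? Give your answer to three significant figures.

1.92 m

v_x = 23.2 cos 16.2° = 22.28 m/s, v_y0 = 23.2 sin 16.2° = 6.473 m/s.
Time to reach x = 19.4 m: t = x / v_x = 19.4 / 22.28 = 0.8707 s.
y = v_y0 t − ½ g t² = 6.473×0.8707 − 4.905×0.8707² = 1.92 m.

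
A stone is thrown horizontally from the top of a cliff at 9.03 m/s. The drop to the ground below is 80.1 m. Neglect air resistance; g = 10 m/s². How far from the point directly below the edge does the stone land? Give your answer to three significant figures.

Initial vertical velocity is zero, so the fall time comes from h = ½ g t²: t = √(2 × 80.1 / 10) = 4.002 s.
Horizontal motion is uniform at 9.03 m/s, so x = 9.03 × 4.002 = 36.1 m.

36.1 m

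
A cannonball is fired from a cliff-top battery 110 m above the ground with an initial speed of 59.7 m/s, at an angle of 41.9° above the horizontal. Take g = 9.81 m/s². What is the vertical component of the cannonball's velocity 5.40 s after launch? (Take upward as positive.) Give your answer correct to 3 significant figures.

-13.1 m/s

Initial vertical component: v_y0 = 59.7 sin 41.9° = 39.87 m/s.
v_y(t) = v_y0 − g t = 39.87 − 9.81 × 5.40 = -13.1 m/s.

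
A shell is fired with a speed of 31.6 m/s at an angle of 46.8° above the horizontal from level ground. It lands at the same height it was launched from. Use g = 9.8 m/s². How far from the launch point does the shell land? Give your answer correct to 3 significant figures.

102 m

For level ground, R = v₀² sin(2θ) / g.
sin(2 × 46.8°) = sin 93.60° = 0.9980.
R = (31.6)² × 0.9980 / 9.8 = 102 m.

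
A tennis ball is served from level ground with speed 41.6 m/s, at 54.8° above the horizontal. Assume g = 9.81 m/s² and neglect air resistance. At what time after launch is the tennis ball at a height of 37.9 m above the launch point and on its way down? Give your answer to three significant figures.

5.53 s

v_y0 = 41.6 sin 54.8° = 33.99 m/s.
Set y = v_y0 t − ½ g t² = 37.9: 4.905 t² − 33.99 t + 37.9 = 0.
t = [33.99 ± √(1155 − 743.6)] / 9.81 = (33.99 ± 20.28) / 9.81, giving t = 1.40 s or t = 5.53 s.
On the way down corresponds to the larger root: t = 5.53 s.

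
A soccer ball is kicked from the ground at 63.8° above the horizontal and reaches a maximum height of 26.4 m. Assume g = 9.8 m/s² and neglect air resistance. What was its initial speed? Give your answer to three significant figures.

At maximum height v_y = 0, so (v₀ sin θ)² = 2 g H.
v₀ sin 63.8° = √(2 × 9.8 × 26.4) = 22.75 m/s.
v₀ = 22.75 / sin 63.8° = 22.75 / 0.8973 = 25.4 m/s.

25.4 m/s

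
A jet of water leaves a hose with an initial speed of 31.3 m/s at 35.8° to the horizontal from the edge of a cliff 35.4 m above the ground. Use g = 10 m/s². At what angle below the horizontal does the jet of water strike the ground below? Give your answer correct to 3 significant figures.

v_x = 31.3 cos 35.8° = 25.39 m/s.
At impact |v_y| = √(v_y0² + 2 g h) = √(18.31² + 2×10×35.4) = 32.30 m/s.
Angle below horizontal = arctan(|v_y| / v_x) = arctan(32.30 / 25.39) = 51.8°.

51.8°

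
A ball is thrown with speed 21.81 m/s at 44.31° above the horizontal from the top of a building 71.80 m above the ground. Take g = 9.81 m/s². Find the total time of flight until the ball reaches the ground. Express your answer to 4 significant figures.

5.682 s

Vertical component: v_y = 21.81 sin 44.31° = 15.235 m/s.
Taking up as positive with launch at y = 71.80 m, landing at y = 0: 0 = 71.80 + 15.235 t − ½(9.81) t².
Solving 4.905 t² − 15.235 t − 71.80 = 0 gives t = [15.235 + √(15.235² + 4·4.905·71.80)] / 9.810 = 5.682 s.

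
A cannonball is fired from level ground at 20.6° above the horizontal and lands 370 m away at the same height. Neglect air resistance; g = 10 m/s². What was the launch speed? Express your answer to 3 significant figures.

74.9 m/s

On level ground, R = v₀² sin(2θ) / g, so v₀ = √(R g / sin 2θ).
sin(2 × 20.6°) = 0.6587.
v₀ = √(370 × 10 / 0.6587) = √5617 = 74.9 m/s.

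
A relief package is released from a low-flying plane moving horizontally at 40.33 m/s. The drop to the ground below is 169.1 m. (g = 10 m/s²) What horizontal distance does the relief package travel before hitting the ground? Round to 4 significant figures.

234.5 m

Initial vertical velocity is zero, so the fall time comes from h = ½ g t²: t = √(2 × 169.1 / 10) = 5.8155 s.
Horizontal motion is uniform at 40.33 m/s, so x = 40.33 × 5.8155 = 234.5 m.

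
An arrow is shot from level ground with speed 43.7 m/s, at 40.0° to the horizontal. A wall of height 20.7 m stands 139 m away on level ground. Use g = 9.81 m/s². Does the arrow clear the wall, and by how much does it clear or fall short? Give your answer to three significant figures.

v_x = 43.7 cos 40.0° = 33.48 m/s; v_y0 = 43.7 sin 40.0° = 28.09 m/s.
Time to reach the wall: t = 139 / 33.48 = 4.152 s.
Height at that point: y = 28.09×4.152 − 4.905×4.152² = 32.07 m.
That is 32.07 − 20.7 = 11.4 m above the top of the wall, so the arrow clears it.

Yes — it clears the wall by 11.4 m.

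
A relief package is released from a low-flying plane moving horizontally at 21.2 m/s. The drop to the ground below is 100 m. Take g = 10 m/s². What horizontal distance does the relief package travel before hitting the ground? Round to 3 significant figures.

94.8 m

Initial vertical velocity is zero, so the fall time comes from h = ½ g t²: t = √(2 × 100 / 10) = 4.472 s.
Horizontal motion is uniform at 21.2 m/s, so x = 21.2 × 4.472 = 94.8 m.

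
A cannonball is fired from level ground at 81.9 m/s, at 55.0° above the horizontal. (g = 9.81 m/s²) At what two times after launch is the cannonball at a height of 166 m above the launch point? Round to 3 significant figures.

v_y0 = 81.9 sin 55.0° = 67.09 m/s.
Set y = v_y0 t − ½ g t² = 166: 4.905 t² − 67.09 t + 166 = 0.
t = [67.09 ± √(4501 − 3257)] / 9.81 = (67.09 ± 35.27) / 9.81, giving t = 3.24 s or t = 10.4 s.
So the cannonball is at 166 m at t = 3.24 s (rising) and t = 10.4 s (falling).

3.24 s and 10.4 s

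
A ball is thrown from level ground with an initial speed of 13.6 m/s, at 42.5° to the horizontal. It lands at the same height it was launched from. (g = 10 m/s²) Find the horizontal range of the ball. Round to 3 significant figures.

For level ground, R = v₀² sin(2θ) / g.
sin(2 × 42.5°) = sin 85.00° = 0.9962.
R = (13.6)² × 0.9962 / 10 = 18.4 m.

18.4 m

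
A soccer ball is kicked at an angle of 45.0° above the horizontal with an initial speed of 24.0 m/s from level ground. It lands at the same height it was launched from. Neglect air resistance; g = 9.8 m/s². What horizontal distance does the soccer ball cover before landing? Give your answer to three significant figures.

58.8 m

For level ground, R = v₀² sin(2θ) / g.
sin(2 × 45.0°) = sin 90.00° = 1.000.
R = (24.0)² × 1.000 / 9.8 = 58.8 m.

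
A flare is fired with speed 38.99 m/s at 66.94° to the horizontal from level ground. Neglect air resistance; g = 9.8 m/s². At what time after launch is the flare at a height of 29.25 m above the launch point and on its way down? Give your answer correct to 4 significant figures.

v_y0 = 38.99 sin 66.94° = 35.875 m/s.
Set y = v_y0 t − ½ g t² = 29.25: 4.900 t² − 35.875 t + 29.25 = 0.
t = [35.875 ± √(1287.0 − 573.30)] / 9.8 = (35.875 ± 26.715) / 9.8, giving t = 0.9347 s or t = 6.387 s.
On the way down corresponds to the larger root: t = 6.387 s.

6.387 s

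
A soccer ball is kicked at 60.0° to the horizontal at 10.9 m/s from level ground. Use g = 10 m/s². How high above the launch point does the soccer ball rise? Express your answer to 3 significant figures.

Vertical component of launch velocity: v_y = 10.9 sin 60.0° = 9.440 m/s.
At the highest point the vertical velocity is zero, so v_y² = 2 g h_max.
h_max = (9.440)² / (2 × 10) = 89.11 / 20.00 = 4.46 m.

4.46 m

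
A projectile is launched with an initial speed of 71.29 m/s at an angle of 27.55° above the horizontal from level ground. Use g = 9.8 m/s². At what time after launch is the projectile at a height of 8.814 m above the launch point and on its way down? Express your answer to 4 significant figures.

6.450 s

v_y0 = 71.29 sin 27.55° = 32.973 m/s.
Set y = v_y0 t − ½ g t² = 8.814: 4.900 t² − 32.973 t + 8.814 = 0.
t = [32.973 ± √(1087.2 − 172.75)] / 9.8 = (32.973 ± 30.240) / 9.8, giving t = 0.2789 s or t = 6.450 s.
On the way down corresponds to the larger root: t = 6.450 s.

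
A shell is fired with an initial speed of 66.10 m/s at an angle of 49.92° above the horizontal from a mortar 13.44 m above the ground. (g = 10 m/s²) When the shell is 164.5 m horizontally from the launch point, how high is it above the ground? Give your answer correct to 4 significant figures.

v_x = 66.10 cos 49.92° = 42.559 m/s, v_y0 = 66.10 sin 49.92° = 50.576 m/s.
Time to reach x = 164.5 m: t = x / v_x = 164.5 / 42.559 = 3.8652 s.
y = 13.44 + v_y0 t − ½ g t² = 13.44 + 50.576×3.8652 − 5.000×3.8652² = 134.2 m.

134.2 m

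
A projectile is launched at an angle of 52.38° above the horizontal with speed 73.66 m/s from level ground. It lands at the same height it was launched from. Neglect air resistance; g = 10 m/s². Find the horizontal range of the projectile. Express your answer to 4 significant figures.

For level ground, R = v₀² sin(2θ) / g.
sin(2 × 52.38°) = sin 104.76° = 0.9670.
R = (73.66)² × 0.9670 / 10 = 524.7 m.

524.7 m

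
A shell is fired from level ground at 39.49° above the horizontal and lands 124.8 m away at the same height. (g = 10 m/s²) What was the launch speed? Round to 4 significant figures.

On level ground, R = v₀² sin(2θ) / g, so v₀ = √(R g / sin 2θ).
sin(2 × 39.49°) = 0.9816.
v₀ = √(124.8 × 10 / 0.9816) = √1271.4 = 35.66 m/s.

35.66 m/s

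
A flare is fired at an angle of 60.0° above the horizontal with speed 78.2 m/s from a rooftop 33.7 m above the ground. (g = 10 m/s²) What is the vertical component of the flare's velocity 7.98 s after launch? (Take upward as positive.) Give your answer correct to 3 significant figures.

Initial vertical component: v_y0 = 78.2 sin 60.0° = 67.72 m/s.
v_y(t) = v_y0 − g t = 67.72 − 10 × 7.98 = -12.1 m/s.

-12.1 m/s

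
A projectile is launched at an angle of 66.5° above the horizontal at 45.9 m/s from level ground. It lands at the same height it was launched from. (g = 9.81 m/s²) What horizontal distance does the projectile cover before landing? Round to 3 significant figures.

157 m

For level ground, R = v₀² sin(2θ) / g.
sin(2 × 66.5°) = sin 133.0° = 0.7314.
R = (45.9)² × 0.7314 / 9.81 = 157 m.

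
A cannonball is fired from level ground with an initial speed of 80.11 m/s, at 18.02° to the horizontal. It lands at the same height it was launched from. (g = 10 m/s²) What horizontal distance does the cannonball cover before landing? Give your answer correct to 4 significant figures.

377.6 m

Components: v_x = 80.11 cos 18.02° = 76.180 m/s, v_y = 80.11 sin 18.02° = 24.782 m/s.
Time of flight (same landing height): t = 2 v_y / g = 2 × 24.782 / 10 = 4.9564 s.
Range: R = v_x · t = 76.180 × 4.9564 = 377.6 m.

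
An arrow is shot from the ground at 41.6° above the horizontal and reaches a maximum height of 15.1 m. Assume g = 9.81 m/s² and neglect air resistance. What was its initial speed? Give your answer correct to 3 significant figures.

25.9 m/s

At maximum height v_y = 0, so (v₀ sin θ)² = 2 g H.
v₀ sin 41.6° = √(2 × 9.81 × 15.1) = 17.21 m/s.
v₀ = 17.21 / sin 41.6° = 17.21 / 0.6639 = 25.9 m/s.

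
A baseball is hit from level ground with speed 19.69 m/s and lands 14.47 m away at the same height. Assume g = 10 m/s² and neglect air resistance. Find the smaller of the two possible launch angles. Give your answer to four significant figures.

Level-ground range: R = v₀² sin(2θ)/g ⇒ sin 2θ = R g / v₀² = 14.47×10/19.69² = 0.3732.
2θ = arcsin(0.3732) = 21.913° or 180° − 21.913° = 158.087°.
So θ = 10.96° or θ = 79.04°.

10.96°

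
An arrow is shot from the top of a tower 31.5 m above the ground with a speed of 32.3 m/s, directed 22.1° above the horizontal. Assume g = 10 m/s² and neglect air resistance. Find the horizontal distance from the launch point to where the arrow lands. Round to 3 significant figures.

Components: v_x = 32.3 cos 22.1° = 29.93 m/s, v_y = 32.3 sin 22.1° = 12.15 m/s.
Vertical: 0 = 31.5 + 12.15 t − ½(10) t² ⇒ 5.000 t² − 12.15 t − 31.5 = 0.
t = [12.15 + √(147.6 + 630.0)] / 10.00 = 4.004 s.
Horizontal: R = v_x · t = 29.93 × 4.004 = 120 m.

120 m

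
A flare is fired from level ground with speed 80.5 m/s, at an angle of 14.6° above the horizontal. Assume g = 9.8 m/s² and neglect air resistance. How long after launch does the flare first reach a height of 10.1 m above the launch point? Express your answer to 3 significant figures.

0.579 s

v_y0 = 80.5 sin 14.6° = 20.29 m/s.
Set y = v_y0 t − ½ g t² = 10.1: 4.900 t² − 20.29 t + 10.1 = 0.
t = [20.29 ± √(411.7 − 198.0)] / 9.8 = (20.29 ± 14.62) / 9.8, giving t = 0.579 s or t = 3.56 s.
The flare is on the way up at the first time, so t = 0.579 s.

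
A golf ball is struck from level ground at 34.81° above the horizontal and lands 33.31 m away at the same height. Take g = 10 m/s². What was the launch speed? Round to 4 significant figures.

On level ground, R = v₀² sin(2θ) / g, so v₀ = √(R g / sin 2θ).
sin(2 × 34.81°) = 0.9374.
v₀ = √(33.31 × 10 / 0.9374) = √355.34 = 18.85 m/s.

18.85 m/s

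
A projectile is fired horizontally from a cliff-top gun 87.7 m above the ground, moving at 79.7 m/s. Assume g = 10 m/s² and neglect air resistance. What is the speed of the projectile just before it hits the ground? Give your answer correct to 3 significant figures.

Fall time: t = √(2 × 87.7 / 10) = 4.188 s.
At impact: v_x = 79.7 m/s (unchanged), v_y = g t = 10 × 4.188 = 41.88 m/s.
Speed = √(v_x² + v_y²) = √(6352 + 1754) = 90.0 m/s.

90.0 m/s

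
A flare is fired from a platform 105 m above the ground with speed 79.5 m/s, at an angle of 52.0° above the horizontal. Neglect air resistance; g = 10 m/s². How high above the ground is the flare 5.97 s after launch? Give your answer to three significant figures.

301 m

v_y0 = 79.5 sin 52.0° = 62.65 m/s.
y(t) = 105 + v_y0 t − ½ g t² = 105 + 62.65×5.97 − ½×10×5.97² = 301 m.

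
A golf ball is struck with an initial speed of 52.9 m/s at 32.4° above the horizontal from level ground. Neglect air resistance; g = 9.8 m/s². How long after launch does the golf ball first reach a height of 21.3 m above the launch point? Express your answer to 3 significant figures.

0.888 s

v_y0 = 52.9 sin 32.4° = 28.35 m/s.
Set y = v_y0 t − ½ g t² = 21.3: 4.900 t² − 28.35 t + 21.3 = 0.
t = [28.35 ± √(803.7 − 417.5)] / 9.8 = (28.35 ± 19.65) / 9.8, giving t = 0.888 s or t = 4.90 s.
The golf ball is on the way up at the first time, so t = 0.888 s.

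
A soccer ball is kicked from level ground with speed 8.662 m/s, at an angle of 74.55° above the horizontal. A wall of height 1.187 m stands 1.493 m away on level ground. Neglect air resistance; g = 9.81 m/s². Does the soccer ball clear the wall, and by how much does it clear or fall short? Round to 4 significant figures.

Yes — it clears the wall by 2.162 m.

v_x = 8.662 cos 74.55° = 2.3075 m/s; v_y0 = 8.662 sin 74.55° = 8.3490 m/s.
Time to reach the wall: t = 1.493 / 2.3075 = 0.64702 s.
Height at that point: y = 8.3490×0.64702 − 4.905×0.64702² = 3.3486 m.
That is 3.3486 − 1.187 = 2.162 m above the top of the wall, so the soccer ball clears it.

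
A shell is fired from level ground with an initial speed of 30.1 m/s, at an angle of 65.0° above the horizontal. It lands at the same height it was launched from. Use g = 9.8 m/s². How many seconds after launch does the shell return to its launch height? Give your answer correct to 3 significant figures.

5.57 s

Vertical component: v_y = 30.1 sin 65.0° = 27.28 m/s.
For a projectile landing at launch height, time of flight is t = 2 v_y / g = 2 × 27.28 / 9.8 = 5.57 s.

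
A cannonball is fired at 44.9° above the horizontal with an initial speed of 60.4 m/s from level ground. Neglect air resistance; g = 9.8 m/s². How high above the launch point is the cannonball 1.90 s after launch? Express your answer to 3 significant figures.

63.3 m

v_y0 = 60.4 sin 44.9° = 42.63 m/s.
y(t) = v_y0 t − ½ g t² = 42.63×1.90 − 4.900×1.90² = 63.3 m.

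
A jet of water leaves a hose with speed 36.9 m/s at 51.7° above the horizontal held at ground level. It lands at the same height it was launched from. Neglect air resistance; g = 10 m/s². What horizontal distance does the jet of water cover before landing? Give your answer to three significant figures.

132 m

Components: v_x = 36.9 cos 51.7° = 22.87 m/s, v_y = 36.9 sin 51.7° = 28.96 m/s.
Time of flight (same landing height): t = 2 v_y / g = 2 × 28.96 / 10 = 5.792 s.
Range: R = v_x · t = 22.87 × 5.792 = 132 m.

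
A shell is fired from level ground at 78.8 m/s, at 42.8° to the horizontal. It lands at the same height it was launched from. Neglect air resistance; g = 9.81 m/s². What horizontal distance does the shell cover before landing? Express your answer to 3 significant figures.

Components: v_x = 78.8 cos 42.8° = 57.82 m/s, v_y = 78.8 sin 42.8° = 53.54 m/s.
Time of flight (same landing height): t = 2 v_y / g = 2 × 53.54 / 9.81 = 10.92 s.
Range: R = v_x · t = 57.82 × 10.92 = 631 m.

631 m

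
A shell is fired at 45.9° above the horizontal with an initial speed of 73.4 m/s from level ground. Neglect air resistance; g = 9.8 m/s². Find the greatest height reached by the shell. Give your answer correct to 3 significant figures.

Vertical component of launch velocity: v_y = 73.4 sin 45.9° = 52.71 m/s.
At the highest point the vertical velocity is zero, so v_y² = 2 g h_max.
h_max = (52.71)² / (2 × 9.8) = 2778 / 19.60 = 142 m.

142 m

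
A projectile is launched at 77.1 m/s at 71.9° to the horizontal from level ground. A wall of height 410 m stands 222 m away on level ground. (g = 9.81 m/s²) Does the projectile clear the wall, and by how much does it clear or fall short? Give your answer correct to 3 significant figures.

No — it falls 152 m short of clearing the wall.

v_x = 77.1 cos 71.9° = 23.95 m/s; v_y0 = 77.1 sin 71.9° = 73.28 m/s.
Time to reach the wall: t = 222 / 23.95 = 9.269 s.
Height at that point: y = 73.28×9.269 − 4.905×9.269² = 257.8 m.
That is 410 − 257.8 = 152 m below the top of the wall, so the projectile does not clear it.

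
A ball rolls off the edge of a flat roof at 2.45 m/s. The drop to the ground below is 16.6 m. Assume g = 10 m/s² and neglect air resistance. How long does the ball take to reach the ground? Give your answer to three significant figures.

1.82 s

The horizontal speed doesn't affect the fall. With v_y0 = 0, h = ½ g t².
t = √(2 × 16.6 / 10) = √3.320 = 1.82 s.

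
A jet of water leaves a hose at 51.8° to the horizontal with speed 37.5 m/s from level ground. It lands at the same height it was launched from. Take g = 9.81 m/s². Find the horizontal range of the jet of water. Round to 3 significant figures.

For level ground, R = v₀² sin(2θ) / g.
sin(2 × 51.8°) = sin 103.6° = 0.9720.
R = (37.5)² × 0.9720 / 9.81 = 139 m.

139 m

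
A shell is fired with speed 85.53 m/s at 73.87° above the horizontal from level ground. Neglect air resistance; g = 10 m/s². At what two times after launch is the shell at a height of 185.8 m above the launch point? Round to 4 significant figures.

2.707 s and 13.73 s

v_y0 = 85.53 sin 73.87° = 82.163 m/s.
Set y = v_y0 t − ½ g t² = 185.8: 5.000 t² − 82.163 t + 185.8 = 0.
t = [82.163 ± √(6750.8 − 3716.0)] / 10 = (82.163 ± 55.089) / 10, giving t = 2.707 s or t = 13.73 s.
So the shell is at 185.8 m at t = 2.707 s (rising) and t = 13.73 s (falling).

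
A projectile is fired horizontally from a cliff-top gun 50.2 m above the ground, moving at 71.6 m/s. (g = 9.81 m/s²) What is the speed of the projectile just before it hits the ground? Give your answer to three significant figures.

78.2 m/s

Fall time: t = √(2 × 50.2 / 9.81) = 3.199 s.
At impact: v_x = 71.6 m/s (unchanged), v_y = g t = 9.81 × 3.199 = 31.38 m/s.
Speed = √(v_x² + v_y²) = √(5127 + 984.7) = 78.2 m/s.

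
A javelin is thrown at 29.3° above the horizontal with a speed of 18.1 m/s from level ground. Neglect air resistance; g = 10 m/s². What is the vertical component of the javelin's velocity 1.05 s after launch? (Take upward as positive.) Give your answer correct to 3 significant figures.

-1.64 m/s

Initial vertical component: v_y0 = 18.1 sin 29.3° = 8.858 m/s.
v_y(t) = v_y0 − g t = 8.858 − 10 × 1.05 = -1.64 m/s.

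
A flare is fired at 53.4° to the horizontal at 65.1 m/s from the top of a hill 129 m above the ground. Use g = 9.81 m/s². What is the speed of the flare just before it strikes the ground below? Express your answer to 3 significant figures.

82.3 m/s

v_x = 65.1 cos 53.4° = 38.81 m/s is unchanged throughout.
For the vertical component, v_y² = v_y0² + 2 g h = (52.26)² + 2×9.81×129 = 5262, so |v_y| = 72.54 m/s.
Impact speed = √(v_x² + v_y²) = √(1506 + 5262) = 82.3 m/s.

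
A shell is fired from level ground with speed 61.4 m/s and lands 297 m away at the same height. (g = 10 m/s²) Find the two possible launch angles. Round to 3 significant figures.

26.0° and 64.0°

Level-ground range: R = v₀² sin(2θ)/g ⇒ sin 2θ = R g / v₀² = 297×10/61.4² = 0.7878.
2θ = arcsin(0.7878) = 51.98° or 180° − 51.98° = 128.02°.
So θ = 26.0° or θ = 64.0°.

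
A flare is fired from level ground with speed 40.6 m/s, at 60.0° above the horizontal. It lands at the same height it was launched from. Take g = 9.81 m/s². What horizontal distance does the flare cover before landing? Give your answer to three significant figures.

146 m

For level ground, R = v₀² sin(2θ) / g.
sin(2 × 60.0°) = sin 120.0° = 0.8660.
R = (40.6)² × 0.8660 / 9.81 = 146 m.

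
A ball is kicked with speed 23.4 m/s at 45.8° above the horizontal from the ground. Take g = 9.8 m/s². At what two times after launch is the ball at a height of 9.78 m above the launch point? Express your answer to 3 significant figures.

v_y0 = 23.4 sin 45.8° = 16.78 m/s.
Set y = v_y0 t − ½ g t² = 9.78: 4.900 t² − 16.78 t + 9.78 = 0.
t = [16.78 ± √(281.6 − 191.7)] / 9.8 = (16.78 ± 9.482) / 9.8, giving t = 0.745 s or t = 2.68 s.
So the ball is at 9.78 m at t = 0.745 s (rising) and t = 2.68 s (falling).

0.745 s and 2.68 s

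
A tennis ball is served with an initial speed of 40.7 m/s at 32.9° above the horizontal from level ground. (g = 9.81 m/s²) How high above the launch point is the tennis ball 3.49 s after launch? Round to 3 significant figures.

17.4 m

v_y0 = 40.7 sin 32.9° = 22.11 m/s.
y(t) = v_y0 t − ½ g t² = 22.11×3.49 − 4.905×3.49² = 17.4 m.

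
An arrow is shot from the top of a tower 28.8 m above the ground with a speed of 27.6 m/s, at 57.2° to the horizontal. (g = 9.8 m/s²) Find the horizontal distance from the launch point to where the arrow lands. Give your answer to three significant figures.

86.1 m

Components: v_x = 27.6 cos 57.2° = 14.95 m/s, v_y = 27.6 sin 57.2° = 23.20 m/s.
Vertical: 0 = 28.8 + 23.20 t − ½(9.8) t² ⇒ 4.900 t² − 23.20 t − 28.8 = 0.
t = [23.20 + √(538.2 + 564.5)] / 9.800 = 5.756 s.
Horizontal: R = v_x · t = 14.95 × 5.756 = 86.1 m.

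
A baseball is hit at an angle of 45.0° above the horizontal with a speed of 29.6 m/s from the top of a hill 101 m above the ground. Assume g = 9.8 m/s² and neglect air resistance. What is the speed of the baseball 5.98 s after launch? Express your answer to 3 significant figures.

v_x = 29.6 cos 45.0° = 20.93 m/s (constant).
v_y(t) = 29.6 sin 45.0° − g t = 20.93 − 9.8 × 5.98 = -37.67 m/s.
Speed = √(v_x² + v_y²) = √(438.1 + 1419) = 43.1 m/s.

43.1 m/s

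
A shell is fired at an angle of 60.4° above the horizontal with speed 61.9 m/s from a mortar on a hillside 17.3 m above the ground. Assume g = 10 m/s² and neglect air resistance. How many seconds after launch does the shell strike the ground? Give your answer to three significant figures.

11.1 s

Vertical component: v_y = 61.9 sin 60.4° = 53.82 m/s.
Taking up as positive with launch at y = 17.3 m, landing at y = 0: 0 = 17.3 + 53.82 t − ½(10) t².
Solving 5.000 t² − 53.82 t − 17.3 = 0 gives t = [53.82 + √(53.82² + 4·5.000·17.3)] / 10.00 = 11.1 s.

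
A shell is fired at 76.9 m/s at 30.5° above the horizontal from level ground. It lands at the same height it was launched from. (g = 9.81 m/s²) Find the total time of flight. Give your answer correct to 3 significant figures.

Vertical component: v_y = 76.9 sin 30.5° = 39.03 m/s.
For a projectile landing at launch height, time of flight is t = 2 v_y / g = 2 × 39.03 / 9.81 = 7.96 s.

7.96 s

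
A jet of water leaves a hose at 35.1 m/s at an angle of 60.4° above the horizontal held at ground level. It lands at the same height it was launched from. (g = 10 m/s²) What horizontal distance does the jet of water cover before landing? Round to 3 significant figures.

For level ground, R = v₀² sin(2θ) / g.
sin(2 × 60.4°) = sin 120.8° = 0.8590.
R = (35.1)² × 0.8590 / 10 = 106 m.

106 m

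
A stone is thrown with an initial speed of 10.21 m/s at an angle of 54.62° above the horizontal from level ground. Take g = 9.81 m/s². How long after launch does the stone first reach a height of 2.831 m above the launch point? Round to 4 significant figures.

0.4705 s

v_y0 = 10.21 sin 54.62° = 8.3245 m/s.
Set y = v_y0 t − ½ g t² = 2.831: 4.905 t² − 8.3245 t + 2.831 = 0.
t = [8.3245 ± √(69.297 − 55.544)] / 9.81 = (8.3245 ± 3.7085) / 9.81, giving t = 0.4705 s or t = 1.227 s.
The stone is on the way up at the first time, so t = 0.4705 s.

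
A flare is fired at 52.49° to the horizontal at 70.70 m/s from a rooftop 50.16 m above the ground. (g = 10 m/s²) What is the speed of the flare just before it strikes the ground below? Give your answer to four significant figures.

v_x = 70.70 cos 52.49° = 43.049 m/s is unchanged throughout.
For the vertical component, v_y² = v_y0² + 2 g h = (56.083)² + 2×10×50.16 = 4148.5, so |v_y| = 64.409 m/s.
Impact speed = √(v_x² + v_y²) = √(1853.2 + 4148.5) = 77.47 m/s.

77.47 m/s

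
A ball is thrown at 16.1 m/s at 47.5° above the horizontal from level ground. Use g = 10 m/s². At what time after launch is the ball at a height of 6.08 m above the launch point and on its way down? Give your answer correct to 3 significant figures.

1.63 s

v_y0 = 16.1 sin 47.5° = 11.87 m/s.
Set y = v_y0 t − ½ g t² = 6.08: 5.000 t² − 11.87 t + 6.08 = 0.
t = [11.87 ± √(140.9 − 121.6)] / 10 = (11.87 ± 4.393) / 10, giving t = 0.748 s or t = 1.63 s.
On the way down corresponds to the larger root: t = 1.63 s.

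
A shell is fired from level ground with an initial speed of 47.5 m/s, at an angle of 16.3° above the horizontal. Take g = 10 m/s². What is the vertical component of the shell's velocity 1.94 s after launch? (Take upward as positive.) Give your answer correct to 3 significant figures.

Initial vertical component: v_y0 = 47.5 sin 16.3° = 13.33 m/s.
v_y(t) = v_y0 − g t = 13.33 − 10 × 1.94 = -6.07 m/s.

-6.07 m/s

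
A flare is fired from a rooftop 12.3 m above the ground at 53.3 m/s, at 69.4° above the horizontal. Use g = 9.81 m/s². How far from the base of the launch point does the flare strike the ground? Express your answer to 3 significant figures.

195 m

Components: v_x = 53.3 cos 69.4° = 18.75 m/s, v_y = 53.3 sin 69.4° = 49.89 m/s.
Vertical: 0 = 12.3 + 49.89 t − ½(9.81) t² ⇒ 4.905 t² − 49.89 t − 12.3 = 0.
t = [49.89 + √(2489 + 241.3)] / 9.810 = 10.41 s.
Horizontal: R = v_x · t = 18.75 × 10.41 = 195 m.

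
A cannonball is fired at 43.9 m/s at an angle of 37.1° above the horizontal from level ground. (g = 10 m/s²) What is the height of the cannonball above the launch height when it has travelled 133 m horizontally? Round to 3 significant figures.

28.4 m

v_x = 43.9 cos 37.1° = 35.01 m/s, v_y0 = 43.9 sin 37.1° = 26.48 m/s.
Time to reach x = 133 m: t = x / v_x = 133 / 35.01 = 3.799 s.
y = v_y0 t − ½ g t² = 26.48×3.799 − 5.000×3.799² = 28.4 m.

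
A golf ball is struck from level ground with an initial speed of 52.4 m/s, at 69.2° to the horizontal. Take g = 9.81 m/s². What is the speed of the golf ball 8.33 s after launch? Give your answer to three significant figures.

37.7 m/s

v_x = 52.4 cos 69.2° = 18.61 m/s (constant).
v_y(t) = 52.4 sin 69.2° − g t = 48.98 − 9.81 × 8.33 = -32.74 m/s.
Speed = √(v_x² + v_y²) = √(346.3 + 1072) = 37.7 m/s.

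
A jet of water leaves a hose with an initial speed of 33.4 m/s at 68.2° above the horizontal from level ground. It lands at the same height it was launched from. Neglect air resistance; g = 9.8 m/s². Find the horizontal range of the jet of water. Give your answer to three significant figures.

78.5 m

For level ground, R = v₀² sin(2θ) / g.
sin(2 × 68.2°) = sin 136.4° = 0.6896.
R = (33.4)² × 0.6896 / 9.8 = 78.5 m.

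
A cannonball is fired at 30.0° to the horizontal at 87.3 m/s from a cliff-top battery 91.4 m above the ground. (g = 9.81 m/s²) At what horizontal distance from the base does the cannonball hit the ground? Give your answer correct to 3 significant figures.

Components: v_x = 87.3 cos 30.0° = 75.60 m/s, v_y = 87.3 sin 30.0° = 43.65 m/s.
Vertical: 0 = 91.4 + 43.65 t − ½(9.81) t² ⇒ 4.905 t² − 43.65 t − 91.4 = 0.
t = [43.65 + √(1905 + 1793)] / 9.810 = 10.65 s.
Horizontal: R = v_x · t = 75.60 × 10.65 = 805 m.

805 m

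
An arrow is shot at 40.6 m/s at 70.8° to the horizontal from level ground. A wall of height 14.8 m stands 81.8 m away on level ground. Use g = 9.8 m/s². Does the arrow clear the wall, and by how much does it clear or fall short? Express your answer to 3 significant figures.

v_x = 40.6 cos 70.8° = 13.35 m/s; v_y0 = 40.6 sin 70.8° = 38.34 m/s.
Time to reach the wall: t = 81.8 / 13.35 = 6.127 s.
Height at that point: y = 38.34×6.127 − 4.900×6.127² = 50.96 m.
That is 50.96 − 14.8 = 36.2 m above the top of the wall, so the arrow clears it.

Yes — it clears the wall by 36.2 m.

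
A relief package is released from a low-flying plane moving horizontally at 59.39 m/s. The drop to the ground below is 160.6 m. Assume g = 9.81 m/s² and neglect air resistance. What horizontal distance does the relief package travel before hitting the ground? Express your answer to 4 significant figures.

Initial vertical velocity is zero, so the fall time comes from h = ½ g t²: t = √(2 × 160.6 / 9.81) = 5.7221 s.
Horizontal motion is uniform at 59.39 m/s, so x = 59.39 × 5.7221 = 339.8 m.

339.8 m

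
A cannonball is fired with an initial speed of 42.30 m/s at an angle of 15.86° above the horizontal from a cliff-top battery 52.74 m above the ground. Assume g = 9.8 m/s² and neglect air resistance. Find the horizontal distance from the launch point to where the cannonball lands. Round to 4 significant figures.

189.9 m

Components: v_x = 42.30 cos 15.86° = 40.690 m/s, v_y = 42.30 sin 15.86° = 11.560 m/s.
Vertical: 0 = 52.74 + 11.560 t − ½(9.8) t² ⇒ 4.900 t² − 11.560 t − 52.74 = 0.
t = [11.560 + √(133.63 + 1033.7)] / 9.800 = 4.6659 s.
Horizontal: R = v_x · t = 40.690 × 4.6659 = 189.9 m.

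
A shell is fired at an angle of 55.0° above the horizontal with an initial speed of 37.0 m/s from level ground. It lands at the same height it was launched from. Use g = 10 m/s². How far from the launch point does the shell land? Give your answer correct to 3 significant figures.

129 m

Components: v_x = 37.0 cos 55.0° = 21.22 m/s, v_y = 37.0 sin 55.0° = 30.31 m/s.
Time of flight (same landing height): t = 2 v_y / g = 2 × 30.31 / 10 = 6.062 s.
Range: R = v_x · t = 21.22 × 6.062 = 129 m.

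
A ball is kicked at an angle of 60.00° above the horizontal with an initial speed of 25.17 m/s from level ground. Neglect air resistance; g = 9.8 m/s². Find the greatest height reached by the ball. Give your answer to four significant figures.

Vertical component of launch velocity: v_y = 25.17 sin 60.00° = 21.798 m/s.
At the highest point the vertical velocity is zero, so v_y² = 2 g h_max.
h_max = (21.798)² / (2 × 9.8) = 475.15 / 19.60 = 24.24 m.

24.24 m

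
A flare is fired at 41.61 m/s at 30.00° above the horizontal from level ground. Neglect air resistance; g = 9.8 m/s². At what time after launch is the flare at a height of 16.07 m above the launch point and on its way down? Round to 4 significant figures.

3.231 s

v_y0 = 41.61 sin 30.00° = 20.805 m/s.
Set y = v_y0 t − ½ g t² = 16.07: 4.900 t² − 20.805 t + 16.07 = 0.
t = [20.805 ± √(432.85 − 314.97)] / 9.8 = (20.805 ± 10.857) / 9.8, giving t = 1.015 s or t = 3.231 s.
On the way down corresponds to the larger root: t = 3.231 s.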